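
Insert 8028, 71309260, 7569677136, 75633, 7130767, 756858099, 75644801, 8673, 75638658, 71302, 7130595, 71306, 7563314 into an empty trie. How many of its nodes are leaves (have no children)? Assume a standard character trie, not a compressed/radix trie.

12

A leaf is a node with no children — equivalently, the end of a word that is not a proper prefix of any other stored word.
Those words: "71302", "7130595", "71306", "7130767", "71309260", "7563314", "75638658", "75644801", "756858099", "7569677136", "8028", "8673"
Leaf count: 12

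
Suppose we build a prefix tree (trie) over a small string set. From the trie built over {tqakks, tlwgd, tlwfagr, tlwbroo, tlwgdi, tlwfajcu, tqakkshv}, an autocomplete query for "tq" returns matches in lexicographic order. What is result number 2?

DFS of the "tq" subtree visits, in order: "tqakks", "tqakkshv"
Position 2: tqakkshv

tqakkshv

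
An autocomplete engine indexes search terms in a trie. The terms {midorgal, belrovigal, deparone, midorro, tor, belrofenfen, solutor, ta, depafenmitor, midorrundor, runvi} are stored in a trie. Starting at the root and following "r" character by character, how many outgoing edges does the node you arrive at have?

Follow the path "r" to its node, then look at its outgoing edges.
Characters that immediately follow "r" among the stored strings: {u}.
That node has 1 child edge.

1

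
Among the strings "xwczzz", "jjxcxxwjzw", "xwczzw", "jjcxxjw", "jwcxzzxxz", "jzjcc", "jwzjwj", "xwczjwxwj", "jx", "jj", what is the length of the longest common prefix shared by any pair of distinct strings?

Look for the deepest trie node that still has at least two words in its subtree.
e.g. "xwczzw" and "xwczzz" share the prefix "xwczz" of length 5; no pair shares a longer one.
Longest shared-prefix length: 5

5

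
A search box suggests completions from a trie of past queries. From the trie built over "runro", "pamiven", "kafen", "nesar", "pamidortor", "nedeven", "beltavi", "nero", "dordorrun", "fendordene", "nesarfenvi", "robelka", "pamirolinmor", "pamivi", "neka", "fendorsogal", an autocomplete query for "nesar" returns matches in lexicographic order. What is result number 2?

Words with prefix "nesar", in lexicographic order: "nesar", "nesarfenvi"
The 2nd is nesarfenvi.

nesarfenvi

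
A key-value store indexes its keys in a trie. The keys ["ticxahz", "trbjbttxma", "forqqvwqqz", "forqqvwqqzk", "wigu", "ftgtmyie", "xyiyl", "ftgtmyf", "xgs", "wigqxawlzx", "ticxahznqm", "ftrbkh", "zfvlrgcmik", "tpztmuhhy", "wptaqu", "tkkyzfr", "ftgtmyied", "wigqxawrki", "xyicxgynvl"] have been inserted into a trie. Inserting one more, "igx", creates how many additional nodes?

Nothing in the trie begins with "i"; the whole of "igx" is new.
3 − 0 = 3 new nodes.

3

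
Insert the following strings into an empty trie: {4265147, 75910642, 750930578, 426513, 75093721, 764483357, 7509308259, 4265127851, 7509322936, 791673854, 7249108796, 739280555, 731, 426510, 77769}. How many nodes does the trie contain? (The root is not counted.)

79

Insert word by word; a character creates a node only if that edge doesn't already exist:
  "4265147" → 7 new (4, 2, 6, 5, 1, 4, 7)
  "75910642" → 8 new (7, 5, 9, 1, 0, 6, 4, 2)
  "750930578" → prefix "75" already present; 7 new (0, 9, 3, 0, 5, 7, 8)
  "426513" → prefix "42651" already present; 1 new (3)
  "75093721" → prefix "75093" already present; 3 new (7, 2, 1)
  "764483357" → prefix "7" already present; 8 new (6, 4, 4, 8, 3, 3, 5, 7)
  "7509308259" → prefix "750930" already present; 4 new (8, 2, 5, 9)
  "4265127851" → prefix "42651" already present; 5 new (2, 7, 8, 5, 1)
  "7509322936" → prefix "75093" already present; 5 new (2, 2, 9, 3, 6)
  "791673854" → prefix "7" already present; 8 new (9, 1, 6, 7, 3, 8, 5, 4)
  "7249108796" → prefix "7" already present; 9 new (2, 4, 9, 1, 0, 8, 7, 9, 6)
  "739280555" → prefix "7" already present; 8 new (3, 9, 2, 8, 0, 5, 5, 5)
  "731" → prefix "73" already present; 1 new (1)
  "426510" → prefix "42651" already present; 1 new (0)
  "77769" → prefix "7" already present; 4 new (7, 7, 6, 9)
Total nodes = 7 + 8 + 7 + 1 + 3 + 8 + 4 + 5 + 5 + 8 + 9 + 8 + 1 + 1 + 4 = 79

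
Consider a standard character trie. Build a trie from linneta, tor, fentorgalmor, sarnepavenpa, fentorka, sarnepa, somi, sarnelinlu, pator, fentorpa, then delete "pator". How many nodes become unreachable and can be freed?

5

After clearing the end-marker at "pator", prune upward until reaching a node still needed by another word.
No other word shares any prefix with "pator", so all 5 of its nodes go.
Nodes removed: 5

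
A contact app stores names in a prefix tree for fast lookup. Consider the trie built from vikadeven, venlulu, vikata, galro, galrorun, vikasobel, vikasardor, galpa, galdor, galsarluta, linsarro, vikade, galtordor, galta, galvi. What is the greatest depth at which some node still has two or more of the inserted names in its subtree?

Equivalently: take the maximum, over all pairs, of their longest common prefix length.
"vikade" and "vikadeven" agree on "vikade" (6 characters) before diverging; nothing deeper is shared.
Longest shared-prefix length: 6

6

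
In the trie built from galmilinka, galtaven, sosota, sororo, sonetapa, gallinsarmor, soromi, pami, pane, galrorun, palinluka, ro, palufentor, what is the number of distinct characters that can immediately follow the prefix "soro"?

2

Follow the path "soro" to its node, then look at its outgoing edges.
Distinct next characters after "soro": m, r.
That node has 2 child edges.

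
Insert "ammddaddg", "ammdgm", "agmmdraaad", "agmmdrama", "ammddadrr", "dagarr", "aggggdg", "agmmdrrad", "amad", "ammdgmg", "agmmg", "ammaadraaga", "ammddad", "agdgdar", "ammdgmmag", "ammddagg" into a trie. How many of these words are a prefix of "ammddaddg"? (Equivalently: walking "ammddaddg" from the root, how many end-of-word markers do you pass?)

2

Traverse "ammddaddg" character by character; count nodes along the way that are marked as word ends.
Prefixes of the query that are stored words: "ammddad", "ammddaddg"
Count: 2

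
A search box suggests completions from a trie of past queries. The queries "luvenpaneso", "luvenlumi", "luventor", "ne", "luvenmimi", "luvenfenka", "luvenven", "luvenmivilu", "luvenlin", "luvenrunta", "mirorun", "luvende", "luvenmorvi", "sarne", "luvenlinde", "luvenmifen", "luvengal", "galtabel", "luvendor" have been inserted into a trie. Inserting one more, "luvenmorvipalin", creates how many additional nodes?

5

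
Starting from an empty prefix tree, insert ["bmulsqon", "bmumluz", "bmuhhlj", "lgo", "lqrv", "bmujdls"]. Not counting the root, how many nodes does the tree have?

26

Trace insertions, counting only characters that open a new branch:
  "bmulsqon" → 8 new (b, m, u, l, s, q, o, n)
  "bmumluz" → prefix "bmu" already present; 4 new (m, l, u, z)
  "bmuhhlj" → prefix "bmu" already present; 4 new (h, h, l, j)
  "lgo" → 3 new (l, g, o)
  "lqrv" → prefix "l" already present; 3 new (q, r, v)
  "bmujdls" → prefix "bmu" already present; 4 new (j, d, l, s)
Total nodes = 8 + 4 + 4 + 3 + 3 + 4 = 26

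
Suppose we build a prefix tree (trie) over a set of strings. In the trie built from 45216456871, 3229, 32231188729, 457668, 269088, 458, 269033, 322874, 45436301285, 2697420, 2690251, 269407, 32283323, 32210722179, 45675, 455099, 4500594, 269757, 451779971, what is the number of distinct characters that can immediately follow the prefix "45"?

Follow the path "45" to its node, then look at its outgoing edges.
Characters that immediately follow "45" among the stored strings: {0, 1, 2, 4, 5, 6, 7, 8}.
That node has 8 child edges.

8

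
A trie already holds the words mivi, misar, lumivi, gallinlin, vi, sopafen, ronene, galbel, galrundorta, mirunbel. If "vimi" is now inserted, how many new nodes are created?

2

Walking "vimi" from the root, the first 2 characters ("vi") follow existing edges; "m" is the first miss.
So 4 − 2 = 2 new nodes.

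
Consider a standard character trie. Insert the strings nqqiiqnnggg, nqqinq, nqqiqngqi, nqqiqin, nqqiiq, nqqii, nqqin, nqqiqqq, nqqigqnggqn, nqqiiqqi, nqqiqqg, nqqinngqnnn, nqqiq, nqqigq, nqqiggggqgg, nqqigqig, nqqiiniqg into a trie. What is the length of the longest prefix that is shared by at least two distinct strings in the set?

6

Equivalently: take the maximum, over all pairs, of their longest common prefix length.
e.g. "nqqigq" and "nqqigqig" share the prefix "nqqigq" of length 6; no pair shares a longer one.
Longest shared-prefix length: 6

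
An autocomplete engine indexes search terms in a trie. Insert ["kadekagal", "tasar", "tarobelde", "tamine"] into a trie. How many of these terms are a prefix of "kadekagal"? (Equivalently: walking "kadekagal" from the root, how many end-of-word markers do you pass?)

Traverse "kadekagal" character by character; count nodes along the way that are marked as word ends.
Prefixes of the query that are stored words: "kadekagal"
Count: 1

1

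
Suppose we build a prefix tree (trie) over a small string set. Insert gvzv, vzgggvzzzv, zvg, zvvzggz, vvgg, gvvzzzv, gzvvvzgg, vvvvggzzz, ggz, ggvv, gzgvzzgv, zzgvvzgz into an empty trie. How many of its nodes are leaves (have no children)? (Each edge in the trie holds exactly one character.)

A leaf is a node with no children — equivalently, the end of a word that is not a proper prefix of any other stored word.
Those words: "ggvv", "ggz", "gvvzzzv", "gvzv", "gzgvzzgv", "gzvvvzgg", "vvgg", "vvvvggzzz", "vzgggvzzzv", "zvg", "zvvzggz", "zzgvvzgz"
Leaf count: 12

12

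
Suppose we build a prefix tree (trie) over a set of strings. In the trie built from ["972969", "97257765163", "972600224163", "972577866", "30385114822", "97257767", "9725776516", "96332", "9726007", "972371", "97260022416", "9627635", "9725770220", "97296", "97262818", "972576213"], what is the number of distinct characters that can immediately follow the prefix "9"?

Follow the path "9" to its node, then look at its outgoing edges.
Characters that immediately follow "9" among the stored strings: {6, 7}.
That node has 2 child edges.

2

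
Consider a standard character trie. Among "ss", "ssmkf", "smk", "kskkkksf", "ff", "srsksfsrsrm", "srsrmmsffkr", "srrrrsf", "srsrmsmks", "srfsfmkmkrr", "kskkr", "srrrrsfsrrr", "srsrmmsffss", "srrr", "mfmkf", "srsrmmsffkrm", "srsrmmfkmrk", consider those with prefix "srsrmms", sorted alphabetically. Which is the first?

srsrmmsffkr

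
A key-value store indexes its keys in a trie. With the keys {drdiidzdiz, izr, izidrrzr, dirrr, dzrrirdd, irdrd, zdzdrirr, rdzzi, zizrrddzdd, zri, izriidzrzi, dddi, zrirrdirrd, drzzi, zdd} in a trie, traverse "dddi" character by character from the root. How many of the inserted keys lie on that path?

Check each prefix of "dddi" against the stored set — each match is an end-marker on the path.
Prefixes of the query that are stored words: "dddi"
Count: 1

1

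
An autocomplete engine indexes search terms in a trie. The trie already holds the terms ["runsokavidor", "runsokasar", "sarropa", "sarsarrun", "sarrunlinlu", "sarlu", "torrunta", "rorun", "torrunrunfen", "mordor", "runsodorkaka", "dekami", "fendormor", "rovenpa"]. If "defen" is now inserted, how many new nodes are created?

The longest prefix of "defen" already in the trie is "de" (length 2).
Each of the 3 remaining characters creates one node.

3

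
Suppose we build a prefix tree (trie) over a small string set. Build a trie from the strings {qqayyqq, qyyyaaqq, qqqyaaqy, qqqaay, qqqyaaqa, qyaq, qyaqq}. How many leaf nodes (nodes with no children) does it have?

6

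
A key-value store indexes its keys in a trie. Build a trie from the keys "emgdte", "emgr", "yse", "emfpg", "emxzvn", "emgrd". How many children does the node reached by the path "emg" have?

Follow the path "emg" to its node, then look at its outgoing edges.
Characters that immediately follow "emg" among the stored strings: {d, r}.
That node has 2 child edges.

2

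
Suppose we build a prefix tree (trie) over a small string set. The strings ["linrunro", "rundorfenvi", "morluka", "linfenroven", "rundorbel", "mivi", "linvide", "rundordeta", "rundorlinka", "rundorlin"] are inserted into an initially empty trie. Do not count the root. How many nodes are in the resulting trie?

53

Trace insertions, counting only characters that open a new branch:
  "linrunro" → 8 new (l, i, n, r, u, n, r, o)
  "rundorfenvi" → 11 new (r, u, n, d, o, r, f, e, n, v, i)
  "morluka" → 7 new (m, o, r, l, u, k, a)
  "linfenroven" → prefix "lin" already present; 8 new (f, e, n, r, o, v, e, n)
  "rundorbel" → prefix "rundor" already present; 3 new (b, e, l)
  "mivi" → prefix "m" already present; 3 new (i, v, i)
  "linvide" → prefix "lin" already present; 4 new (v, i, d, e)
  "rundordeta" → prefix "rundor" already present; 4 new (d, e, t, a)
  "rundorlinka" → prefix "rundor" already present; 5 new (l, i, n, k, a)
  "rundorlin" → prefix "rundorlin" already present; 0 new (none)
Total nodes = 8 + 11 + 7 + 8 + 3 + 3 + 4 + 4 + 5 + 0 = 53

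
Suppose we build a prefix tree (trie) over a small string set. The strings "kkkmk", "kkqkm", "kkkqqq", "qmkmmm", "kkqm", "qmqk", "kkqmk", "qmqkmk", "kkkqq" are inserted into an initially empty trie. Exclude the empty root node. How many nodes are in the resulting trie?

23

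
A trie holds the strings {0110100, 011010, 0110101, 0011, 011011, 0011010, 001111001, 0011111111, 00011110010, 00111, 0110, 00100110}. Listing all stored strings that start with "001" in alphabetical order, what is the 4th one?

00111

Words with prefix "001", in lexicographic order: "00100110", "0011", "0011010", "00111", "001111001", "0011111111"
The 4th is 00111.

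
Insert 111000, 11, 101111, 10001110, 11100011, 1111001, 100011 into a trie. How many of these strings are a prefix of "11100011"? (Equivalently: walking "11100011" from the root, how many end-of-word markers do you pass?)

3

Traverse "11100011" character by character; count nodes along the way that are marked as word ends.
Prefixes of the query that are stored words: "11", "111000", "11100011"
Count: 3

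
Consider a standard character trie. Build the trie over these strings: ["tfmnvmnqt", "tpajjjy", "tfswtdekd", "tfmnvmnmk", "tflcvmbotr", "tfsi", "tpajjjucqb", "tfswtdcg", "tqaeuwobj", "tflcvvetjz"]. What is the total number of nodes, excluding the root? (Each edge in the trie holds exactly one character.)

52

Trace insertions, counting only characters that open a new branch:
  "tfmnvmnqt" → 9 new (t, f, m, n, v, m, n, q, t)
  "tpajjjy" → prefix "t" already present; 6 new (p, a, j, j, j, y)
  "tfswtdekd" → prefix "tf" already present; 7 new (s, w, t, d, e, k, d)
  "tfmnvmnmk" → prefix "tfmnvmn" already present; 2 new (m, k)
  "tflcvmbotr" → prefix "tf" already present; 8 new (l, c, v, m, b, o, t, r)
  "tfsi" → prefix "tfs" already present; 1 new (i)
  "tpajjjucqb" → prefix "tpajjj" already present; 4 new (u, c, q, b)
  "tfswtdcg" → prefix "tfswtd" already present; 2 new (c, g)
  "tqaeuwobj" → prefix "t" already present; 8 new (q, a, e, u, w, o, b, j)
  "tflcvvetjz" → prefix "tflcv" already present; 5 new (v, e, t, j, z)
Total nodes = 9 + 6 + 7 + 2 + 8 + 1 + 4 + 2 + 8 + 5 = 52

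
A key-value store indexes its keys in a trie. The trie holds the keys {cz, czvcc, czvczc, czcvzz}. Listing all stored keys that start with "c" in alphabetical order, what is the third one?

czvcc

Filter for "c…" and sort: "cz", "czcvzz", "czvcc", "czvczc"
Position 3: czvcc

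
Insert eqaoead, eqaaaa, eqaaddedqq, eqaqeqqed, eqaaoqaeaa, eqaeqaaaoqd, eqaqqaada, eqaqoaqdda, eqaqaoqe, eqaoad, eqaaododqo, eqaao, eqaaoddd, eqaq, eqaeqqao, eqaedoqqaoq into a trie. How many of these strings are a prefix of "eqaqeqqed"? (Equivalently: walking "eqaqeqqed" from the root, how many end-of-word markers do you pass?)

2

Walk "eqaqeqqed" from the root; an end-of-word marker is hit whenever a stored word is a prefix of "eqaqeqqed".
Prefixes of the query that are stored words: "eqaq", "eqaqeqqed"
Count: 2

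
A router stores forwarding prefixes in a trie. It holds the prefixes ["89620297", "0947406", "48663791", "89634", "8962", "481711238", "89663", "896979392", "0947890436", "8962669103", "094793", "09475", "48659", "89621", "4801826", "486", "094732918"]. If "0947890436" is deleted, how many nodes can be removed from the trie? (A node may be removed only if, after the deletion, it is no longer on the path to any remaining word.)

Walk "0947890436" from the leaf back toward the root, removing each node that no remaining word uses.
The suffix "890436" (6 nodes) is used only by "0947890436"; the node for "0947" still has the child "4", so pruning stops there.
Nodes removed: 6

6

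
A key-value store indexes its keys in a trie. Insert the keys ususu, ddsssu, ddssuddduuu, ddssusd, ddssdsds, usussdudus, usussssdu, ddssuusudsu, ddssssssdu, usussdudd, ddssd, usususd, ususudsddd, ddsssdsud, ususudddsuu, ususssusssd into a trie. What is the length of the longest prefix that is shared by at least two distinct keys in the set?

8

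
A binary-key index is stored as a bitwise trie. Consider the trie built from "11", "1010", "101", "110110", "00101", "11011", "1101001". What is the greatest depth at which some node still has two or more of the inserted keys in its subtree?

5

The deepest shared node is where two words last agree before diverging.
e.g. "11011" and "110110" share the prefix "11011" of length 5; no pair shares a longer one.
Longest shared-prefix length: 5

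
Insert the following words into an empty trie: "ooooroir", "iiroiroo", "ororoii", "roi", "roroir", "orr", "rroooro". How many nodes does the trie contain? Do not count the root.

36

Trie structure (* marks end of a word):
(root)
├─ i
│  └─ i
│     └─ r
│        └─ o
│           └─ i
│              └─ r
│                 └─ o
│                    └─ o *
├─ o
│  ├─ o
│  │  └─ o
│  │     └─ o
│  │        └─ r
│  │           └─ o
│  │              └─ i
│  │                 └─ r *
│  └─ r
│     ├─ o
│     │  └─ r
│     │     └─ o
│     │        └─ i
│     │           └─ i *
│     └─ r *
└─ r
   ├─ o
   │  ├─ i *
   │  └─ r
   │     └─ o
   │        └─ i
   │           └─ r *
   └─ r
      └─ o
         └─ o
            └─ o
               └─ r
                  └─ o *
Counting every labelled node above: 36.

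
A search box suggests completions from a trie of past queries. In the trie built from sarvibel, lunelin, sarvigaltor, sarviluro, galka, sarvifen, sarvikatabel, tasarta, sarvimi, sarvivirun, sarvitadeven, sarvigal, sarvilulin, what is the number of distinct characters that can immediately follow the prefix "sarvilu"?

2

Follow the path "sarvilu" to its node, then look at its outgoing edges.
Characters that immediately follow "sarvilu" among the stored strings: {l, r}.
That node has 2 child edges.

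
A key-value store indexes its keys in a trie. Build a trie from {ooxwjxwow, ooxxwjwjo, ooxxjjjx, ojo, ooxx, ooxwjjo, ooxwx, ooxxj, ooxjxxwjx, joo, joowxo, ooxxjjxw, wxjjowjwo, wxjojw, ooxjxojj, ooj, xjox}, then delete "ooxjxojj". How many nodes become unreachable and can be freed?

After clearing the end-marker at "ooxjxojj", prune upward until reaching a node still needed by another word.
The suffix "ojj" (3 nodes) is used only by "ooxjxojj"; the node for "ooxjx" still has the child "x", so pruning stops there.
Nodes removed: 3

3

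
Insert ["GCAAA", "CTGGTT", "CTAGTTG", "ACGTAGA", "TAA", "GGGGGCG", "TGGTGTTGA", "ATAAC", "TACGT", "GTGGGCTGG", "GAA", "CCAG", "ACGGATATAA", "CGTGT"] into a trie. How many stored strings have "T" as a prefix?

Traverse to the node for "T", then collect every word in that subtree.
Matches: "TAA", "TACGT", "TGGTGTTGA"
Count: 3

3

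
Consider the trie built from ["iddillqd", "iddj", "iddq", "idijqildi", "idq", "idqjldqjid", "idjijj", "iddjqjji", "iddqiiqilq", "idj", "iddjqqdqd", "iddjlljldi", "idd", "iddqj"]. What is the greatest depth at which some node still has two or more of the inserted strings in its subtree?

5

Equivalently: take the maximum, over all pairs, of their longest common prefix length.
e.g. "iddjqjji" and "iddjqqdqd" share the prefix "iddjq" of length 5; no pair shares a longer one.
Longest shared-prefix length: 5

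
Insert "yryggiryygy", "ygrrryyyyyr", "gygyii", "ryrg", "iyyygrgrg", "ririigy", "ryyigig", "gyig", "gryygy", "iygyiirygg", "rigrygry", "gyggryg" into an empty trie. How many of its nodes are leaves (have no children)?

12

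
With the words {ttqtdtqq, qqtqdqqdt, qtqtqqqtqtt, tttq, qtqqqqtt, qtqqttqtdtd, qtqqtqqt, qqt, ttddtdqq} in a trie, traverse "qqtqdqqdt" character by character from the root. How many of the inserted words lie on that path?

2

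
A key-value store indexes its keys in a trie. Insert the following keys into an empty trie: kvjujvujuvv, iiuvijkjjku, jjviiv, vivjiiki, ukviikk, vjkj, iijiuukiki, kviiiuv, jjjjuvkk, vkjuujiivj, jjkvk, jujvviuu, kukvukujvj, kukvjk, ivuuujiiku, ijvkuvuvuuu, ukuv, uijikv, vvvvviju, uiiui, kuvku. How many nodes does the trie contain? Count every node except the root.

Insert word by word; a character creates a node only if that edge doesn't already exist:
  "kvjujvujuvv" → 11 new (k, v, j, u, j, v, u, j, u, v, v)
  "iiuvijkjjku" → 11 new (i, i, u, v, i, j, k, j, j, k, u)
  "jjviiv" → 6 new (j, j, v, i, i, v)
  "vivjiiki" → 8 new (v, i, v, j, i, i, k, i)
  "ukviikk" → 7 new (u, k, v, i, i, k, k)
  "vjkj" → prefix "v" already present; 3 new (j, k, j)
  "iijiuukiki" → prefix "ii" already present; 8 new (j, i, u, u, k, i, k, i)
  "kviiiuv" → prefix "kv" already present; 5 new (i, i, i, u, v)
  "jjjjuvkk" → prefix "jj" already present; 6 new (j, j, u, v, k, k)
  "vkjuujiivj" → prefix "v" already present; 9 new (k, j, u, u, j, i, i, v, j)
  "jjkvk" → prefix "jj" already present; 3 new (k, v, k)
  "jujvviuu" → prefix "j" already present; 7 new (u, j, v, v, i, u, u)
  "kukvukujvj" → prefix "k" already present; 9 new (u, k, v, u, k, u, j, v, j)
  "kukvjk" → prefix "kukv" already present; 2 new (j, k)
  "ivuuujiiku" → prefix "i" already present; 9 new (v, u, u, u, j, i, i, k, u)
  "ijvkuvuvuuu" → prefix "i" already present; 10 new (j, v, k, u, v, u, v, u, u, u)
  "ukuv" → prefix "uk" already present; 2 new (u, v)
  "uijikv" → prefix "u" already present; 5 new (i, j, i, k, v)
  "vvvvviju" → prefix "v" already present; 7 new (v, v, v, v, i, j, u)
  "uiiui" → prefix "ui" already present; 3 new (i, u, i)
  "kuvku" → prefix "ku" already present; 3 new (v, k, u)
Total nodes = 11 + 11 + 6 + 8 + 7 + 3 + 8 + 5 + 6 + 9 + 3 + 7 + 9 + 2 + 9 + 10 + 2 + 5 + 7 + 3 + 3 = 134

134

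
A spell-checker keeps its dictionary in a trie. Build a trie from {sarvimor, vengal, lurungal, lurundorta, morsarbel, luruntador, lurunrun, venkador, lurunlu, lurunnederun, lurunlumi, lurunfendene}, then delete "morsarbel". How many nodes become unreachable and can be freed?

A node on "morsarbel"'s path can go only if nothing else ends at it or branches off below it.
No other word shares any prefix with "morsarbel", so all 9 of its nodes go.
Nodes removed: 9

9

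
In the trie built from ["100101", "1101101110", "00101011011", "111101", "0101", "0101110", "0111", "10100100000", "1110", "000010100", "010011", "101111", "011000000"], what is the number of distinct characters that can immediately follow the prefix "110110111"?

1

The children of the "110110111" node are the distinct next characters among strings starting with "110110111".
Distinct next characters after "110110111": 0.
That node has 1 child edge.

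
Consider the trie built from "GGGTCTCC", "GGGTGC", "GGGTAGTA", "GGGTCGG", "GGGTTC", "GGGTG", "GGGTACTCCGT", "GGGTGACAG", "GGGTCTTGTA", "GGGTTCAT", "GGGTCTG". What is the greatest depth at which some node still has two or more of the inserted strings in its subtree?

The deepest shared node is where two words last agree before diverging.
"GGGTCTCC" and "GGGTCTG" agree on "GGGTCT" (6 characters) before diverging; nothing deeper is shared.
Longest shared-prefix length: 6

6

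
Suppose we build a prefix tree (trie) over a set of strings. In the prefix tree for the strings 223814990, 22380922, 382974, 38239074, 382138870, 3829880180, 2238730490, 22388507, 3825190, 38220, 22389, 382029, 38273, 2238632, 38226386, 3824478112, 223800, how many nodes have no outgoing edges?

17

Leaves are exactly the stored words that no other stored word extends.
Those words: "223800", "22380922", "223814990", "2238632", "2238730490", "22388507", "22389", "382029", "382138870", "38220", "38226386", "38239074", "3824478112", "3825190", "38273", "382974", "3829880180"
Leaf count: 17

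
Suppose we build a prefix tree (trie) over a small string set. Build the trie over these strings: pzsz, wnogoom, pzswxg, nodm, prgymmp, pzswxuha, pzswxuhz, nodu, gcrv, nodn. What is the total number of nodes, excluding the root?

34

Trace insertions, counting only characters that open a new branch:
  "pzsz" → 4 new (p, z, s, z)
  "wnogoom" → 7 new (w, n, o, g, o, o, m)
  "pzswxg" → prefix "pzs" already present; 3 new (w, x, g)
  "nodm" → 4 new (n, o, d, m)
  "prgymmp" → prefix "p" already present; 6 new (r, g, y, m, m, p)
  "pzswxuha" → prefix "pzswx" already present; 3 new (u, h, a)
  "pzswxuhz" → prefix "pzswxuh" already present; 1 new (z)
  "nodu" → prefix "nod" already present; 1 new (u)
  "gcrv" → 4 new (g, c, r, v)
  "nodn" → prefix "nod" already present; 1 new (n)
Total nodes = 4 + 7 + 3 + 4 + 6 + 3 + 1 + 1 + 4 + 1 = 34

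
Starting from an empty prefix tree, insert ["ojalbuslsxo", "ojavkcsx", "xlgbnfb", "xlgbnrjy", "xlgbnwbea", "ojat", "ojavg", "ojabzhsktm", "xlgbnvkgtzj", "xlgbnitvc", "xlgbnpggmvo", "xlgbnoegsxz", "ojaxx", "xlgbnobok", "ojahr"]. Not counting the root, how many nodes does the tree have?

Count nodes per top-level branch (shared prefixes stored once):
  'o'-branch (ojabzhsktm, ojahr, ojalbuslsxo, ojat, ojavg, ojavkcsx, ojaxx): 29 nodes
  'x'-branch (xlgbnfb, xlgbnitvc, xlgbnobok, xlgbnoegsxz, xlgbnpggmvo, xlgbnrjy, xlgbnvkgtzj, xlgbnwbea): 39 nodes
Sum: 68

68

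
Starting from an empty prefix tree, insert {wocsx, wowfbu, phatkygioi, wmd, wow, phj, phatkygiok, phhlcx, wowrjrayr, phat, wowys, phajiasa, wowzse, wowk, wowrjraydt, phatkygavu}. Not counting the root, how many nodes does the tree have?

Trace insertions, counting only characters that open a new branch:
  "wocsx" → 5 new (w, o, c, s, x)
  "wowfbu" → prefix "wo" already present; 4 new (w, f, b, u)
  "phatkygioi" → 10 new (p, h, a, t, k, y, g, i, o, i)
  "wmd" → prefix "w" already present; 2 new (m, d)
  "wow" → prefix "wow" already present; 0 new (none)
  "phj" → prefix "ph" already present; 1 new (j)
  "phatkygiok" → prefix "phatkygio" already present; 1 new (k)
  "phhlcx" → prefix "ph" already present; 4 new (h, l, c, x)
  "wowrjrayr" → prefix "wow" already present; 6 new (r, j, r, a, y, r)
  "phat" → prefix "phat" already present; 0 new (none)
  "wowys" → prefix "wow" already present; 2 new (y, s)
  "phajiasa" → prefix "pha" already present; 5 new (j, i, a, s, a)
  "wowzse" → prefix "wow" already present; 3 new (z, s, e)
  "wowk" → prefix "wow" already present; 1 new (k)
  "wowrjraydt" → prefix "wowrjray" already present; 2 new (d, t)
  "phatkygavu" → prefix "phatkyg" already present; 3 new (a, v, u)
Total nodes = 5 + 4 + 10 + 2 + 0 + 1 + 1 + 4 + 6 + 0 + 2 + 5 + 3 + 1 + 2 + 3 = 49

49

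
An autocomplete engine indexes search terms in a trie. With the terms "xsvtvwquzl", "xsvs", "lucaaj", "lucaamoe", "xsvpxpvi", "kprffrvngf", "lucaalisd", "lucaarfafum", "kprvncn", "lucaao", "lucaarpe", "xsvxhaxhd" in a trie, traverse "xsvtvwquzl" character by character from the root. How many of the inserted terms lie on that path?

Check each prefix of "xsvtvwquzl" against the stored set — each match is an end-marker on the path.
Prefixes of the query that are stored words: "xsvtvwquzl"
Count: 1

1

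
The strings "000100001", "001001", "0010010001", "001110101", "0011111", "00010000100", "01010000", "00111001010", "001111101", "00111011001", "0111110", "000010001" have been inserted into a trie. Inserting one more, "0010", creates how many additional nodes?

0

"0010" is already a full path in the trie; only an end-marker is added.
No new nodes are needed: 0.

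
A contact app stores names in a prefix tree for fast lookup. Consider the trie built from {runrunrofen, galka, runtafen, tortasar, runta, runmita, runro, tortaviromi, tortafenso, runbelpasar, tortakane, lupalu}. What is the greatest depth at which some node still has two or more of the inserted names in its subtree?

5

Look for the deepest trie node that still has at least two words in its subtree.
"runta" and "runtafen" agree on "runta" (5 characters) before diverging; nothing deeper is shared.
Longest shared-prefix length: 5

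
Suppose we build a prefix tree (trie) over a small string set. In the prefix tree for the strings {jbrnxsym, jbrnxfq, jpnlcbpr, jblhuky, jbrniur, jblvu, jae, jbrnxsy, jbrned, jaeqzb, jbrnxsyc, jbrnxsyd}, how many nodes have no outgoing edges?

10

A leaf is a node with no children — equivalently, the end of a word that is not a proper prefix of any other stored word.
Those words: "jaeqzb", "jblhuky", "jblvu", "jbrned", "jbrniur", "jbrnxfq", "jbrnxsyc", "jbrnxsyd", "jbrnxsym", "jpnlcbpr"
Leaf count: 10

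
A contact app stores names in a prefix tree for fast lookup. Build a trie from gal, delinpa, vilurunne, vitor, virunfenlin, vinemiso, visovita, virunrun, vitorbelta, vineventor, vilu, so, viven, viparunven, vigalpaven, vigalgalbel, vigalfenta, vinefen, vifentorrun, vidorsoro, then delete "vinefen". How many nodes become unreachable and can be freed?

3

Walk "vinefen" from the leaf back toward the root, removing each node that no remaining word uses.
The suffix "fen" (3 nodes) is used only by "vinefen"; the node for "vine" still has the child "m", so pruning stops there.
Nodes removed: 3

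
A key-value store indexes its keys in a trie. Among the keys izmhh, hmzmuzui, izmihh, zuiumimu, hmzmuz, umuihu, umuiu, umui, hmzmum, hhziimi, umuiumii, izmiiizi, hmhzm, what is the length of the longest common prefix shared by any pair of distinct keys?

6

The deepest shared node is where two words last agree before diverging.
"hmzmuz" and "hmzmuzui" agree on "hmzmuz" (6 characters) before diverging; nothing deeper is shared.
Longest shared-prefix length: 6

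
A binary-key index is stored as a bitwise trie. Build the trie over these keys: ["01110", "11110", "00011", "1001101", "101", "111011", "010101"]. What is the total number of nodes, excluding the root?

28

Insert word by word; a character creates a node only if that edge doesn't already exist:
  "01110" → 5 new (0, 1, 1, 1, 0)
  "11110" → 5 new (1, 1, 1, 1, 0)
  "00011" → prefix "0" already present; 4 new (0, 0, 1, 1)
  "1001101" → prefix "1" already present; 6 new (0, 0, 1, 1, 0, 1)
  "101" → prefix "10" already present; 1 new (1)
  "111011" → prefix "111" already present; 3 new (0, 1, 1)
  "010101" → prefix "01" already present; 4 new (0, 1, 0, 1)
Total nodes = 5 + 5 + 4 + 6 + 1 + 3 + 4 = 28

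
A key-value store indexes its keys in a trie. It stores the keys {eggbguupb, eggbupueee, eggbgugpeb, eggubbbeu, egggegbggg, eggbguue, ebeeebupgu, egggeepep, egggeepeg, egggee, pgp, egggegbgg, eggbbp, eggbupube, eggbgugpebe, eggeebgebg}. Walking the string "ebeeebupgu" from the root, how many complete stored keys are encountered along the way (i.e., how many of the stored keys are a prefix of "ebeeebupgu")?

Walk "ebeeebupgu" from the root; an end-of-word marker is hit whenever a stored word is a prefix of "ebeeebupgu".
Prefixes of the query that are stored words: "ebeeebupgu"
Count: 1

1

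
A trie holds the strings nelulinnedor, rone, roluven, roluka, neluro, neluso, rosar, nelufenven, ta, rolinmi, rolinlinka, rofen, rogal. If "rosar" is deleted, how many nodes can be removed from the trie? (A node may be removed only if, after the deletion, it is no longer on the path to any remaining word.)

3

A node on "rosar"'s path can go only if nothing else ends at it or branches off below it.
The suffix "sar" (3 nodes) is used only by "rosar"; the node for "ro" still has the child "n", so pruning stops there.
Nodes removed: 3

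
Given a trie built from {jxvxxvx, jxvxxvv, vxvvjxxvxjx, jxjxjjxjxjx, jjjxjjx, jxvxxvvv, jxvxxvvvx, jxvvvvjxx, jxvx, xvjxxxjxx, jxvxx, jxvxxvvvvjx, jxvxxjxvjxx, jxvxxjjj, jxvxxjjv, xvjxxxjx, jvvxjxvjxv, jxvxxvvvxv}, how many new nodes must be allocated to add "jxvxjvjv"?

4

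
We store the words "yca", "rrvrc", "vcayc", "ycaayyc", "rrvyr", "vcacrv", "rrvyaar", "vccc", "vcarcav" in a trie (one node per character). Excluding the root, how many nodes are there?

Trace insertions, counting only characters that open a new branch:
  "yca" → 3 new (y, c, a)
  "rrvrc" → 5 new (r, r, v, r, c)
  "vcayc" → 5 new (v, c, a, y, c)
  "ycaayyc" → prefix "yca" already present; 4 new (a, y, y, c)
  "rrvyr" → prefix "rrv" already present; 2 new (y, r)
  "vcacrv" → prefix "vca" already present; 3 new (c, r, v)
  "rrvyaar" → prefix "rrvy" already present; 3 new (a, a, r)
  "vccc" → prefix "vc" already present; 2 new (c, c)
  "vcarcav" → prefix "vca" already present; 4 new (r, c, a, v)
Total nodes = 3 + 5 + 5 + 4 + 2 + 3 + 3 + 2 + 4 = 31

31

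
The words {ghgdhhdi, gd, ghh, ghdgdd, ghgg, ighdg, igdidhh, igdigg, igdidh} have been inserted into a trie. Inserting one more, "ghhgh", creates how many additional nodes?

2

Walking "ghhgh" from the root, the first 3 characters ("ghh") follow existing edges; "g" is the first miss.
So 5 − 3 = 2 new nodes.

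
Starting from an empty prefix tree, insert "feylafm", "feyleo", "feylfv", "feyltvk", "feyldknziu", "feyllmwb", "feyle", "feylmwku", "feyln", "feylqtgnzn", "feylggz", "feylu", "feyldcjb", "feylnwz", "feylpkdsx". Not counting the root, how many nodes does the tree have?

49

Trace insertions, counting only characters that open a new branch:
  "feylafm" → 7 new (f, e, y, l, a, f, m)
  "feyleo" → prefix "feyl" already present; 2 new (e, o)
  "feylfv" → prefix "feyl" already present; 2 new (f, v)
  "feyltvk" → prefix "feyl" already present; 3 new (t, v, k)
  "feyldknziu" → prefix "feyl" already present; 6 new (d, k, n, z, i, u)
  "feyllmwb" → prefix "feyl" already present; 4 new (l, m, w, b)
  "feyle" → prefix "feyle" already present; 0 new (none)
  "feylmwku" → prefix "feyl" already present; 4 new (m, w, k, u)
  "feyln" → prefix "feyl" already present; 1 new (n)
  "feylqtgnzn" → prefix "feyl" already present; 6 new (q, t, g, n, z, n)
  "feylggz" → prefix "feyl" already present; 3 new (g, g, z)
  "feylu" → prefix "feyl" already present; 1 new (u)
  "feyldcjb" → prefix "feyld" already present; 3 new (c, j, b)
  "feylnwz" → prefix "feyln" already present; 2 new (w, z)
  "feylpkdsx" → prefix "feyl" already present; 5 new (p, k, d, s, x)
Total nodes = 7 + 2 + 2 + 3 + 6 + 4 + 0 + 4 + 1 + 6 + 3 + 1 + 3 + 2 + 5 = 49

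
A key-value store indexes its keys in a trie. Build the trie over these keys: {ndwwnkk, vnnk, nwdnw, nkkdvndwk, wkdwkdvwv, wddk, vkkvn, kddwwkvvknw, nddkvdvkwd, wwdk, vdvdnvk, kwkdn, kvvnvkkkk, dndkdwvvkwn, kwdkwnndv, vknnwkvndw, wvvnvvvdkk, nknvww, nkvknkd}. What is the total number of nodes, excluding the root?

Count nodes per top-level branch (shared prefixes stored once):
  'd'-branch (dndkdwvvkwn): 11 nodes
  'k'-branch (kddwwkvvknw, kvvnvkkkk, kwdkwnndv, kwkdn): 30 nodes
  'n'-branch (nddkvdvkwd, ndwwnkk, nkkdvndwk, nknvww, nkvknkd, nwdnw): 36 nodes
  'v'-branch (vdvdnvk, vkkvn, vknnwkvndw, vnnk): 22 nodes
  'w'-branch (wddk, wkdwkdvwv, wvvnvvvdkk, wwdk): 24 nodes
Sum: 123

123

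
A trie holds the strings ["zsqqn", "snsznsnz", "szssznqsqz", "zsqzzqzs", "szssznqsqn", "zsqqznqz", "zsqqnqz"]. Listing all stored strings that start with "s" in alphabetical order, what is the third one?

DFS of the "s" subtree visits, in order: "snsznsnz", "szssznqsqn", "szssznqsqz"
The 3rd is szssznqsqz.

szssznqsqz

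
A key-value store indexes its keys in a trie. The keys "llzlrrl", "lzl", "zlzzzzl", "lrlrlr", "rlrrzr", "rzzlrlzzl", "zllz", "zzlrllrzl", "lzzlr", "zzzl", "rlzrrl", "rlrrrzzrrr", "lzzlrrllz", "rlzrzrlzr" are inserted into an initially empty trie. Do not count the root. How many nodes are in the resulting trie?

69

Insert word by word; a character creates a node only if that edge doesn't already exist:
  "llzlrrl" → 7 new (l, l, z, l, r, r, l)
  "lzl" → prefix "l" already present; 2 new (z, l)
  "zlzzzzl" → 7 new (z, l, z, z, z, z, l)
  "lrlrlr" → prefix "l" already present; 5 new (r, l, r, l, r)
  "rlrrzr" → 6 new (r, l, r, r, z, r)
  "rzzlrlzzl" → prefix "r" already present; 8 new (z, z, l, r, l, z, z, l)
  "zllz" → prefix "zl" already present; 2 new (l, z)
  "zzlrllrzl" → prefix "z" already present; 8 new (z, l, r, l, l, r, z, l)
  "lzzlr" → prefix "lz" already present; 3 new (z, l, r)
  "zzzl" → prefix "zz" already present; 2 new (z, l)
  "rlzrrl" → prefix "rl" already present; 4 new (z, r, r, l)
  "rlrrrzzrrr" → prefix "rlrr" already present; 6 new (r, z, z, r, r, r)
  "lzzlrrllz" → prefix "lzzlr" already present; 4 new (r, l, l, z)
  "rlzrzrlzr" → prefix "rlzr" already present; 5 new (z, r, l, z, r)
Total nodes = 7 + 2 + 7 + 5 + 6 + 8 + 2 + 8 + 3 + 2 + 4 + 6 + 4 + 5 = 69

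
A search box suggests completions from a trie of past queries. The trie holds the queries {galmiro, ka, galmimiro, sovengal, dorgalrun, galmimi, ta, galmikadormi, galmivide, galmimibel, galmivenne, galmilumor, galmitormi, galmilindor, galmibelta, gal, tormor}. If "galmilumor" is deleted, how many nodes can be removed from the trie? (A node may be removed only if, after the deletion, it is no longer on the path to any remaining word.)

4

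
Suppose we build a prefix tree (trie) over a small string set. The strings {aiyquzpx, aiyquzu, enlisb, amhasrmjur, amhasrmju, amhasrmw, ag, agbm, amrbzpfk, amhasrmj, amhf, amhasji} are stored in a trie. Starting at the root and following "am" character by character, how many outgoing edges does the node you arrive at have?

The children of the "am" node are the distinct next characters among strings starting with "am".
Distinct next characters after "am": h, r.
That node has 2 child edges.

2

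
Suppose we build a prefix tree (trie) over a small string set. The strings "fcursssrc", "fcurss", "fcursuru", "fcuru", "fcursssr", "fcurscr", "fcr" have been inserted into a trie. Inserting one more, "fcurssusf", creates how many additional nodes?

The longest prefix of "fcurssusf" already in the trie is "fcurss" (length 6).
So 9 − 6 = 3 new nodes.

3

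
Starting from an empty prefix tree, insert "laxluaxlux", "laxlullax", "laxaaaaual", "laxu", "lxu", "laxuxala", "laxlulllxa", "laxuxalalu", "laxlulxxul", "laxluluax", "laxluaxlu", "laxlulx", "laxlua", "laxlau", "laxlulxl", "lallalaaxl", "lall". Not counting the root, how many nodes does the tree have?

51

For each word, the new-node count is its length minus the longest prefix already in the trie:
  "laxluaxlux" → 10 new (l, a, x, l, u, a, x, l, u, x)
  "laxlullax" → prefix "laxlu" already present; 4 new (l, l, a, x)
  "laxaaaaual" → prefix "lax" already present; 7 new (a, a, a, a, u, a, l)
  "laxu" → prefix "lax" already present; 1 new (u)
  "lxu" → prefix "l" already present; 2 new (x, u)
  "laxuxala" → prefix "laxu" already present; 4 new (x, a, l, a)
  "laxlulllxa" → prefix "laxlull" already present; 3 new (l, x, a)
  "laxuxalalu" → prefix "laxuxala" already present; 2 new (l, u)
  "laxlulxxul" → prefix "laxlul" already present; 4 new (x, x, u, l)
  "laxluluax" → prefix "laxlul" already present; 3 new (u, a, x)
  "laxluaxlu" → prefix "laxluaxlu" already present; 0 new (none)
  "laxlulx" → prefix "laxlulx" already present; 0 new (none)
  "laxlua" → prefix "laxlua" already present; 0 new (none)
  "laxlau" → prefix "laxl" already present; 2 new (a, u)
  "laxlulxl" → prefix "laxlulx" already present; 1 new (l)
  "lallalaaxl" → prefix "la" already present; 8 new (l, l, a, l, a, a, x, l)
  "lall" → prefix "lall" already present; 0 new (none)
Total nodes = 10 + 4 + 7 + 1 + 2 + 4 + 3 + 2 + 4 + 3 + 0 + 0 + 0 + 2 + 1 + 8 + 0 = 51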